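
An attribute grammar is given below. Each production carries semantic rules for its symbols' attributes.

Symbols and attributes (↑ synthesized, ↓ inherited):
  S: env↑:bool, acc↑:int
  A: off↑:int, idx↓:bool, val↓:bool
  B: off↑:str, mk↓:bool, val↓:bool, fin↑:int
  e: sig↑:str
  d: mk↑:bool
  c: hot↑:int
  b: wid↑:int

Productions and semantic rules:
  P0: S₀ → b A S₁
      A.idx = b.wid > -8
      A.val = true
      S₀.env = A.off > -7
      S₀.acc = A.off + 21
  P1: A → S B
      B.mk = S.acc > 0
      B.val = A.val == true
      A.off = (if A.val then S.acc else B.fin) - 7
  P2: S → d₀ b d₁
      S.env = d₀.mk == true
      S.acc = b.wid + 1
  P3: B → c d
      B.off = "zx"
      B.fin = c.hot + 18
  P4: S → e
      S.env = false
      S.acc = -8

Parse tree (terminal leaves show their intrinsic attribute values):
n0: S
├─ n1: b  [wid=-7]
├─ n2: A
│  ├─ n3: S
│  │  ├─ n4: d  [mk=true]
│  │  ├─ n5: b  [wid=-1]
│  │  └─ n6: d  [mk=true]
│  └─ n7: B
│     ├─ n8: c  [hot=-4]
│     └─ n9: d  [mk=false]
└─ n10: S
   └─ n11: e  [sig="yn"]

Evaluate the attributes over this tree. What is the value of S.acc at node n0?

14

1. n1.wid = -7  [terminal]
2. n2.idx = true  [b.wid > -8]
3. n2.val = true  [true]
4. n4.mk = true  [terminal]
5. n5.wid = -1  [terminal]
6. n6.mk = true  [terminal]
7. n3.env = true  [d₀.mk == true]
8. n3.acc = 0  [b.wid + 1]
9. n7.mk = false  [S.acc > 0]
10. n7.val = true  [A.val == true]
11. n8.hot = -4  [terminal]
12. n9.mk = false  [terminal]
13. n7.off = "zx"  ["zx"]
14. n7.fin = 14  [c.hot + 18]
15. n2.off = -7  [(if A.val then S.acc else B.fin) - 7]
16. n11.sig = "yn"  [terminal]
17. n10.env = false  [false]
18. n10.acc = -8  [-8]
19. n0.env = false  [A.off > -7]
20. n0.acc = 14  [A.off + 21]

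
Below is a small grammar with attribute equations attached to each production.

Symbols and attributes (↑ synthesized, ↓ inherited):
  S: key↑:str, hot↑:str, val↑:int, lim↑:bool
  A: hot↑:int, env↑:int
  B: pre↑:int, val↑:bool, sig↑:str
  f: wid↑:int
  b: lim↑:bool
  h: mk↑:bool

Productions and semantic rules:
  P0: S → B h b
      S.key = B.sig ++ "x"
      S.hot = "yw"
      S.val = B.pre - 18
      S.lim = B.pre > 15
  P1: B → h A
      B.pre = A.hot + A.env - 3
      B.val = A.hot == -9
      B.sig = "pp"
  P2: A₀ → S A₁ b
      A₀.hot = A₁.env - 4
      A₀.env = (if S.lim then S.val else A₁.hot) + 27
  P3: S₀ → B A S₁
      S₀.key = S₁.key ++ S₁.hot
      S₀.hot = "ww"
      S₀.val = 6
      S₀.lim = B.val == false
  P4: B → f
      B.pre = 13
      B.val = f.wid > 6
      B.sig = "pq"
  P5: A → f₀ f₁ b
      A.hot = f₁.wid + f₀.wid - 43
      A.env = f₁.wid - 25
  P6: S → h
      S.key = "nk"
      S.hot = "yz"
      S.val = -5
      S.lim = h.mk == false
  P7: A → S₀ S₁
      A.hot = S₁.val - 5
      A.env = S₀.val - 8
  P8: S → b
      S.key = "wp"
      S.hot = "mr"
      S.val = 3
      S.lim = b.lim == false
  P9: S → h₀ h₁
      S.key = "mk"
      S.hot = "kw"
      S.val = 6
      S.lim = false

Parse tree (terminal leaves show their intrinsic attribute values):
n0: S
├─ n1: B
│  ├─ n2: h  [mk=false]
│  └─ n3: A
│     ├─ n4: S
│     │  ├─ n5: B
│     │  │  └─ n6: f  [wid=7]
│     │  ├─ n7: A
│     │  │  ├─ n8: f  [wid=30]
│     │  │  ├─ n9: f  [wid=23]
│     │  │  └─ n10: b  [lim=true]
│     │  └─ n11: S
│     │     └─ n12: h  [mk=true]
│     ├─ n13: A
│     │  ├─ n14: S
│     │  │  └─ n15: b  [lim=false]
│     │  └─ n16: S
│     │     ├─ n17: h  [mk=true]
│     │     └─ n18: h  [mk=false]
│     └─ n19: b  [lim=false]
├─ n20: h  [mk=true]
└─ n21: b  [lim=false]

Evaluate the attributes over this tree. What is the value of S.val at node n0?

1. n2.mk = false  [terminal]
2. n6.wid = 7  [terminal]
3. n5.pre = 13  [13]
4. n5.val = true  [f.wid > 6]
5. n5.sig = "pq"  ["pq"]
6. n8.wid = 30  [terminal]
7. n9.wid = 23  [terminal]
8. n10.lim = true  [terminal]
9. n7.hot = 10  [f₁.wid + f₀.wid - 43]
10. n7.env = -2  [f₁.wid - 25]
11. n12.mk = true  [terminal]
12. n11.key = "nk"  ["nk"]
13. n11.hot = "yz"  ["yz"]
14. n11.val = -5  [-5]
15. n11.lim = false  [h.mk == false]
16. n4.key = "nkyz"  [S₁.key ++ S₁.hot]
17. n4.hot = "ww"  ["ww"]
18. n4.val = 6  [6]
19. n4.lim = false  [B.val == false]
20. n15.lim = false  [terminal]
21. n14.key = "wp"  ["wp"]
22. n14.hot = "mr"  ["mr"]
23. n14.val = 3  [3]
24. n14.lim = true  [b.lim == false]
25. n17.mk = true  [terminal]
26. n18.mk = false  [terminal]
27. n16.key = "mk"  ["mk"]
28. n16.hot = "kw"  ["kw"]
29. n16.val = 6  [6]
30. n16.lim = false  [false]
31. n13.hot = 1  [S₁.val - 5]
32. n13.env = -5  [S₀.val - 8]
33. n19.lim = false  [terminal]
34. n3.hot = -9  [A₁.env - 4]
35. n3.env = 28  [(if S.lim then S.val else A₁.hot) + 27]
36. n1.pre = 16  [A.hot + A.env - 3]
37. n1.val = true  [A.hot == -9]
38. n1.sig = "pp"  ["pp"]
39. n20.mk = true  [terminal]
40. n21.lim = false  [terminal]
41. n0.key = "ppx"  [B.sig ++ "x"]
42. n0.hot = "yw"  ["yw"]
43. n0.val = -2  [B.pre - 18]
44. n0.lim = true  [B.pre > 15]

-2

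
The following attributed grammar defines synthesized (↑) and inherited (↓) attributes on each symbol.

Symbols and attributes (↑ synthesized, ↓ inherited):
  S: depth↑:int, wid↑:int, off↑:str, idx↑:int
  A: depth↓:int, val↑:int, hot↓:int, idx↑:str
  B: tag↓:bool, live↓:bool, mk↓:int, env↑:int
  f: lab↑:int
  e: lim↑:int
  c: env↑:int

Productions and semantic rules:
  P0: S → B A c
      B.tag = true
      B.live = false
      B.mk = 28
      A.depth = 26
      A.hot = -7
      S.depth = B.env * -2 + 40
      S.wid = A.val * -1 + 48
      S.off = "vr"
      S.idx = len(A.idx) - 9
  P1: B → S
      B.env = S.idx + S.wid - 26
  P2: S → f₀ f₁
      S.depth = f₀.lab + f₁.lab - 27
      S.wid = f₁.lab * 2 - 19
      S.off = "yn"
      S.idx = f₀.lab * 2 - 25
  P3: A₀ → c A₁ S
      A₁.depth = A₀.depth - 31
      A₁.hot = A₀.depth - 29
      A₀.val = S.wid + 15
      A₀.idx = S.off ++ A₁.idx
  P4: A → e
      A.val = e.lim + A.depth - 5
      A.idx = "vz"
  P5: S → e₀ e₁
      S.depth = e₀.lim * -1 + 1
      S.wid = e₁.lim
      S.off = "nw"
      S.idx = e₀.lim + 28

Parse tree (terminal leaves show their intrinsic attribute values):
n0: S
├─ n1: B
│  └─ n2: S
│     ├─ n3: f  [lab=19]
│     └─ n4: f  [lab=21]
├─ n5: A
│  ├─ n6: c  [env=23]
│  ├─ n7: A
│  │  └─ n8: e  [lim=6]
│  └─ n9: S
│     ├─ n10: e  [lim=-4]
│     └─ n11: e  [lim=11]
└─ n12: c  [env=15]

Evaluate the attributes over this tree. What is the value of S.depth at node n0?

1. n1.tag = true  [true]
2. n1.live = false  [false]
3. n1.mk = 28  [28]
4. n3.lab = 19  [terminal]
5. n4.lab = 21  [terminal]
6. n2.depth = 13  [f₀.lab + f₁.lab - 27]
7. n2.wid = 23  [f₁.lab * 2 - 19]
8. n2.off = "yn"  ["yn"]
9. n2.idx = 13  [f₀.lab * 2 - 25]
10. n1.env = 10  [S.idx + S.wid - 26]
11. n5.depth = 26  [26]
12. n5.hot = -7  [-7]
13. n6.env = 23  [terminal]
14. n7.depth = -5  [A₀.depth - 31]
15. n7.hot = -3  [A₀.depth - 29]
16. n8.lim = 6  [terminal]
17. n7.val = -4  [e.lim + A.depth - 5]
18. n7.idx = "vz"  ["vz"]
19. n10.lim = -4  [terminal]
20. n11.lim = 11  [terminal]
21. n9.depth = 5  [e₀.lim * -1 + 1]
22. n9.wid = 11  [e₁.lim]
23. n9.off = "nw"  ["nw"]
24. n9.idx = 24  [e₀.lim + 28]
25. n5.val = 26  [S.wid + 15]
26. n5.idx = "nwvz"  [S.off ++ A₁.idx]
27. n12.env = 15  [terminal]
28. n0.depth = 20  [B.env * -2 + 40]
29. n0.wid = 22  [A.val * -1 + 48]
30. n0.off = "vr"  ["vr"]
31. n0.idx = -5  [len(A.idx) - 9]

20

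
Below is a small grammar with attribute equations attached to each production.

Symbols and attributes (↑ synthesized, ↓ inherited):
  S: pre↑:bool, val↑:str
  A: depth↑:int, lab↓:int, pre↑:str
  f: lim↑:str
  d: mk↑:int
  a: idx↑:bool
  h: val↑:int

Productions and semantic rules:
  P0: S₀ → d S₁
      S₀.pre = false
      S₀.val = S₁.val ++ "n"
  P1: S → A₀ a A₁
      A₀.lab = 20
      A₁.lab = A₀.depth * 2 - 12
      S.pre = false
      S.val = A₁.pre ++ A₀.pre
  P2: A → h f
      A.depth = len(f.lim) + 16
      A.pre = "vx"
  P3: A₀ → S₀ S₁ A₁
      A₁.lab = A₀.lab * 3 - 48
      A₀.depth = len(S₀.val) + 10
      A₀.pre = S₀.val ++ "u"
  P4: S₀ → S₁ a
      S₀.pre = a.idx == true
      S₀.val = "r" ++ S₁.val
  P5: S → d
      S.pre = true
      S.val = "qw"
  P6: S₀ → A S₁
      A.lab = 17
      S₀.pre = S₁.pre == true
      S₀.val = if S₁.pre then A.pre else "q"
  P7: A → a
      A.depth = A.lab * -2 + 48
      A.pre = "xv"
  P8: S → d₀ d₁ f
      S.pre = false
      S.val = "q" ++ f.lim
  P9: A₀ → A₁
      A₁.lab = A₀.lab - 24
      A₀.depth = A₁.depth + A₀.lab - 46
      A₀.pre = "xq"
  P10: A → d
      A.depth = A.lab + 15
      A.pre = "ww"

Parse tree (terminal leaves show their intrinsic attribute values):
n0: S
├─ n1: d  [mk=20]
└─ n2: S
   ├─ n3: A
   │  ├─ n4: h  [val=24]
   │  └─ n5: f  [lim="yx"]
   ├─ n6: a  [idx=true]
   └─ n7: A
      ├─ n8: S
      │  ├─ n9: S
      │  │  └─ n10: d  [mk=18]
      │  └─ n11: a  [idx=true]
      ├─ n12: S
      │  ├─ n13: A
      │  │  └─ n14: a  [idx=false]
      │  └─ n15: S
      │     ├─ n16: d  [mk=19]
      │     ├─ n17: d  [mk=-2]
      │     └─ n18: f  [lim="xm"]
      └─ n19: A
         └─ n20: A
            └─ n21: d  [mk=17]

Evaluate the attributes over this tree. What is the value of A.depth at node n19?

1. n1.mk = 20  [terminal]
2. n3.lab = 20  [20]
3. n4.val = 24  [terminal]
4. n5.lim = "yx"  [terminal]
5. n3.depth = 18  [len(f.lim) + 16]
6. n3.pre = "vx"  ["vx"]
7. n6.idx = true  [terminal]
8. n7.lab = 24  [A₀.depth * 2 - 12]
9. n10.mk = 18  [terminal]
10. n9.pre = true  [true]
11. n9.val = "qw"  ["qw"]
12. n11.idx = true  [terminal]
13. n8.pre = true  [a.idx == true]
14. n8.val = "rqw"  ["r" ++ S₁.val]
15. n13.lab = 17  [17]
16. n14.idx = false  [terminal]
17. n13.depth = 14  [A.lab * -2 + 48]
18. n13.pre = "xv"  ["xv"]
19. n16.mk = 19  [terminal]
20. n17.mk = -2  [terminal]
21. n18.lim = "xm"  [terminal]
22. n15.pre = false  [false]
23. n15.val = "qxm"  ["q" ++ f.lim]
24. n12.pre = false  [S₁.pre == true]
25. n12.val = "q"  [if S₁.pre then A.pre else "q"]
26. n19.lab = 24  [A₀.lab * 3 - 48]
27. n20.lab = 0  [A₀.lab - 24]
28. n21.mk = 17  [terminal]
29. n20.depth = 15  [A.lab + 15]
30. n20.pre = "ww"  ["ww"]
31. n19.depth = -7  [A₁.depth + A₀.lab - 46]
32. n19.pre = "xq"  ["xq"]
33. n7.depth = 13  [len(S₀.val) + 10]
34. n7.pre = "rqwu"  [S₀.val ++ "u"]
35. n2.pre = false  [false]
36. n2.val = "rqwuvx"  [A₁.pre ++ A₀.pre]
37. n0.pre = false  [false]
38. n0.val = "rqwuvxn"  [S₁.val ++ "n"]

-7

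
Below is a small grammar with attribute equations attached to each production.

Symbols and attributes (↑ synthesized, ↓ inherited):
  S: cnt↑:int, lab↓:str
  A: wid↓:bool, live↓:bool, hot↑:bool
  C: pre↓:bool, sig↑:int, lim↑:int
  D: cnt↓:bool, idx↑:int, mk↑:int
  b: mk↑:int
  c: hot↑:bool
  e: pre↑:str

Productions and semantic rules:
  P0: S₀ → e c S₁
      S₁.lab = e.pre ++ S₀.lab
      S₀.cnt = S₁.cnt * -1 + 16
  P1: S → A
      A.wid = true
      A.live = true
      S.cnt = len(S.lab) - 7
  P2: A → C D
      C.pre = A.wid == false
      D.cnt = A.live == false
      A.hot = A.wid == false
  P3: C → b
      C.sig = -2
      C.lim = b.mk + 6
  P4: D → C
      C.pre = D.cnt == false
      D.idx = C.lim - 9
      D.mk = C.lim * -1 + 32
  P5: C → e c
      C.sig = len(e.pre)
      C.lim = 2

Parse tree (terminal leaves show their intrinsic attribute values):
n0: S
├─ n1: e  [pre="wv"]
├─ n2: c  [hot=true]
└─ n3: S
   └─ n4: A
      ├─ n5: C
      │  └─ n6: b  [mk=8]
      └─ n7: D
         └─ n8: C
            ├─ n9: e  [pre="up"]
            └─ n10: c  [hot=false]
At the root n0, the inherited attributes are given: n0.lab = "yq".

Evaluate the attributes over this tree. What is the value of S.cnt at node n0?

19

1. n0.lab = "yq"  [given at root]
2. n1.pre = "wv"  [terminal]
3. n2.hot = true  [terminal]
4. n3.lab = "wvyq"  [e.pre ++ S₀.lab]
5. n4.wid = true  [true]
6. n4.live = true  [true]
7. n5.pre = false  [A.wid == false]
8. n6.mk = 8  [terminal]
9. n5.sig = -2  [-2]
10. n5.lim = 14  [b.mk + 6]
11. n7.cnt = false  [A.live == false]
12. n8.pre = true  [D.cnt == false]
13. n9.pre = "up"  [terminal]
14. n10.hot = false  [terminal]
15. n8.sig = 2  [len(e.pre)]
16. n8.lim = 2  [2]
17. n7.idx = -7  [C.lim - 9]
18. n7.mk = 30  [C.lim * -1 + 32]
19. n4.hot = false  [A.wid == false]
20. n3.cnt = -3  [len(S.lab) - 7]
21. n0.cnt = 19  [S₁.cnt * -1 + 16]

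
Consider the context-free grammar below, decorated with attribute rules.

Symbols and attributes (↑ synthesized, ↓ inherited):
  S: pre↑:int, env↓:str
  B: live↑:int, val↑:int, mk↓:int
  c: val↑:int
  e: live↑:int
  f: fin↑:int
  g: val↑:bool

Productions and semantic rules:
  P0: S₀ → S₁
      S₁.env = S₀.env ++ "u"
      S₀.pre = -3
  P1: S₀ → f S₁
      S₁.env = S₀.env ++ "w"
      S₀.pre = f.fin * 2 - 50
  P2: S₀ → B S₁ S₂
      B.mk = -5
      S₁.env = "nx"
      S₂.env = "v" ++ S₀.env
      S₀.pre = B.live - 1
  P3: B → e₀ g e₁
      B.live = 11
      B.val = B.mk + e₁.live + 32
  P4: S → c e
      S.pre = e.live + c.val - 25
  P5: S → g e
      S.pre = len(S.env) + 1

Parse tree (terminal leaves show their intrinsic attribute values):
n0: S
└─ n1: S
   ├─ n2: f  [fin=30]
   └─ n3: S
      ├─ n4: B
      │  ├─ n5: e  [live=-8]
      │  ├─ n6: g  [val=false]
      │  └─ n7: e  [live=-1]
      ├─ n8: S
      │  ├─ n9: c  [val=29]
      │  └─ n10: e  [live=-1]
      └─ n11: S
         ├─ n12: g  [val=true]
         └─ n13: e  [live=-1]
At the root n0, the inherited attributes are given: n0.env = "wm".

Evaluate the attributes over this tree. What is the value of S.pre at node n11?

6

1. n0.env = "wm"  [given at root]
2. n1.env = "wmu"  [S₀.env ++ "u"]
3. n2.fin = 30  [terminal]
4. n3.env = "wmuw"  [S₀.env ++ "w"]
5. n4.mk = -5  [-5]
6. n5.live = -8  [terminal]
7. n6.val = false  [terminal]
8. n7.live = -1  [terminal]
9. n4.live = 11  [11]
10. n4.val = 26  [B.mk + e₁.live + 32]
11. n8.env = "nx"  ["nx"]
12. n9.val = 29  [terminal]
13. n10.live = -1  [terminal]
14. n8.pre = 3  [e.live + c.val - 25]
15. n11.env = "vwmuw"  ["v" ++ S₀.env]
16. n12.val = true  [terminal]
17. n13.live = -1  [terminal]
18. n11.pre = 6  [len(S.env) + 1]
19. n3.pre = 10  [B.live - 1]
20. n1.pre = 10  [f.fin * 2 - 50]
21. n0.pre = -3  [-3]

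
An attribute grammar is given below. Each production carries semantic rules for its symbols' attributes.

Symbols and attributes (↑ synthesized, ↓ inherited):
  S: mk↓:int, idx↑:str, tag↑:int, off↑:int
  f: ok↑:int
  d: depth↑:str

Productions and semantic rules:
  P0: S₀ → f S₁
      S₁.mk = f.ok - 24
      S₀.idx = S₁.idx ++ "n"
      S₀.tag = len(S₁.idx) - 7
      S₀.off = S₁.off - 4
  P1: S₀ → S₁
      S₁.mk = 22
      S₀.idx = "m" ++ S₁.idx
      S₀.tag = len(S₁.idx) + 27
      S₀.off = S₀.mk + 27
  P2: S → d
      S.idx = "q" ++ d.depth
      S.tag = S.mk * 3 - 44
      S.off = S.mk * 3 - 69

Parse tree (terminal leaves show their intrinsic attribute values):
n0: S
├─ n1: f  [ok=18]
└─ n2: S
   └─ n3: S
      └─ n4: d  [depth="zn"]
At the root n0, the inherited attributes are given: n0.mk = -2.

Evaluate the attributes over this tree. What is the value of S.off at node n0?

1. n0.mk = -2  [given at root]
2. n1.ok = 18  [terminal]
3. n2.mk = -6  [f.ok - 24]
4. n3.mk = 22  [22]
5. n4.depth = "zn"  [terminal]
6. n3.idx = "qzn"  ["q" ++ d.depth]
7. n3.tag = 22  [S.mk * 3 - 44]
8. n3.off = -3  [S.mk * 3 - 69]
9. n2.idx = "mqzn"  ["m" ++ S₁.idx]
10. n2.tag = 30  [len(S₁.idx) + 27]
11. n2.off = 21  [S₀.mk + 27]
12. n0.idx = "mqznn"  [S₁.idx ++ "n"]
13. n0.tag = -3  [len(S₁.idx) - 7]
14. n0.off = 17  [S₁.off - 4]

17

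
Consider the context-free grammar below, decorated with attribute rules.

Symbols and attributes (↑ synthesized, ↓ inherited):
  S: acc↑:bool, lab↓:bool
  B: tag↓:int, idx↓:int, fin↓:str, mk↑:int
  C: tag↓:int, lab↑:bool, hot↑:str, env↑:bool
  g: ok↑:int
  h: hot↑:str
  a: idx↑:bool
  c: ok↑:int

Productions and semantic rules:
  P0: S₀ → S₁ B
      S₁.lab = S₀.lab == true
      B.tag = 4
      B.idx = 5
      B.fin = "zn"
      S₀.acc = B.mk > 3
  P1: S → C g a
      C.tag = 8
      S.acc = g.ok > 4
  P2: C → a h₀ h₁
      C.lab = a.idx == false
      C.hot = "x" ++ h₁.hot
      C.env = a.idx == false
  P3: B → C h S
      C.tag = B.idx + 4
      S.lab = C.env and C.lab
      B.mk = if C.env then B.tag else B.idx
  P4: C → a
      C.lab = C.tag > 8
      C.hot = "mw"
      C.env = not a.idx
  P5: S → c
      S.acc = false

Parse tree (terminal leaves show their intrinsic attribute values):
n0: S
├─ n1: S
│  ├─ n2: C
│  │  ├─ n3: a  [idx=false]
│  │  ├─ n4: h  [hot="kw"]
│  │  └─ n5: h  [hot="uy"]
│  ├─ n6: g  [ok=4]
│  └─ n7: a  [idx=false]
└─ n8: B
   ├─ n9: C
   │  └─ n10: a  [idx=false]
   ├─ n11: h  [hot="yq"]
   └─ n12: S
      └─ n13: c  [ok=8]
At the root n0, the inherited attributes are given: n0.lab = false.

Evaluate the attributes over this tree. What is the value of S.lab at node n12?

true

1. n0.lab = false  [given at root]
2. n1.lab = false  [S₀.lab == true]
3. n2.tag = 8  [8]
4. n3.idx = false  [terminal]
5. n4.hot = "kw"  [terminal]
6. n5.hot = "uy"  [terminal]
7. n2.lab = true  [a.idx == false]
8. n2.hot = "xuy"  ["x" ++ h₁.hot]
9. n2.env = true  [a.idx == false]
10. n6.ok = 4  [terminal]
11. n7.idx = false  [terminal]
12. n1.acc = false  [g.ok > 4]
13. n8.tag = 4  [4]
14. n8.idx = 5  [5]
15. n8.fin = "zn"  ["zn"]
16. n9.tag = 9  [B.idx + 4]
17. n10.idx = false  [terminal]
18. n9.lab = true  [C.tag > 8]
19. n9.hot = "mw"  ["mw"]
20. n9.env = true  [not a.idx]
21. n11.hot = "yq"  [terminal]
22. n12.lab = true  [C.env and C.lab]
23. n13.ok = 8  [terminal]
24. n12.acc = false  [false]
25. n8.mk = 4  [if C.env then B.tag else B.idx]
26. n0.acc = true  [B.mk > 3]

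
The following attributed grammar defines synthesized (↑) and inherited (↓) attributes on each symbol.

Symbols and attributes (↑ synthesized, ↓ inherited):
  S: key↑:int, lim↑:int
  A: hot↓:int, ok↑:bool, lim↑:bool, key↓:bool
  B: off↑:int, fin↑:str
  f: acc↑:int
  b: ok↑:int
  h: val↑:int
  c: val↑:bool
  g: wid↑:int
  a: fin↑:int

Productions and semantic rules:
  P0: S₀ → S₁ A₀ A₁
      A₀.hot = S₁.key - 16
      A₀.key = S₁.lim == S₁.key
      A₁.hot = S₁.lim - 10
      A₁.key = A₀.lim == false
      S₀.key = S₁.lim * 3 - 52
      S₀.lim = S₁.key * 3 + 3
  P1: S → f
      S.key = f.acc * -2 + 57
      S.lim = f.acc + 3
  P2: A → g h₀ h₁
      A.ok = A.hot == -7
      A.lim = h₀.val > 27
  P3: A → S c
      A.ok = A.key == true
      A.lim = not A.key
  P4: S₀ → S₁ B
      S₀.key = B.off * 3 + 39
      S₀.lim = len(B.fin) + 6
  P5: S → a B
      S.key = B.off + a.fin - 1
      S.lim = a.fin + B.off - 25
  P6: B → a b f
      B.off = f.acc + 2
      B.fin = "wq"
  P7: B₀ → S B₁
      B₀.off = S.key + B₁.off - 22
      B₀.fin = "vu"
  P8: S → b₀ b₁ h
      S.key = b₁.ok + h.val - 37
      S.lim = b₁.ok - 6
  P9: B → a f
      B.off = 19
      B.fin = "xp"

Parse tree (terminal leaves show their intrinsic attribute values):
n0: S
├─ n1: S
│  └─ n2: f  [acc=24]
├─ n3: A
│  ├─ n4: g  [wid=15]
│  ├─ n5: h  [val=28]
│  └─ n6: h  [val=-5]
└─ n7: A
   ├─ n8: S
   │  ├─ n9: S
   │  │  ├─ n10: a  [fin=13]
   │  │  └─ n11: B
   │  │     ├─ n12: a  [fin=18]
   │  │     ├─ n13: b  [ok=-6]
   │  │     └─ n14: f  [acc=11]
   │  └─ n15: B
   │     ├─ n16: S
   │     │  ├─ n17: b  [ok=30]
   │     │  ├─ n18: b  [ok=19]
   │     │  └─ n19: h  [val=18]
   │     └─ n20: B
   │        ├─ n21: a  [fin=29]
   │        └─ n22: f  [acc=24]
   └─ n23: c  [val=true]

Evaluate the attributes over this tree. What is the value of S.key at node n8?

1. n2.acc = 24  [terminal]
2. n1.key = 9  [f.acc * -2 + 57]
3. n1.lim = 27  [f.acc + 3]
4. n3.hot = -7  [S₁.key - 16]
5. n3.key = false  [S₁.lim == S₁.key]
6. n4.wid = 15  [terminal]
7. n5.val = 28  [terminal]
8. n6.val = -5  [terminal]
9. n3.ok = true  [A.hot == -7]
10. n3.lim = true  [h₀.val > 27]
11. n7.hot = 17  [S₁.lim - 10]
12. n7.key = false  [A₀.lim == false]
13. n10.fin = 13  [terminal]
14. n12.fin = 18  [terminal]
15. n13.ok = -6  [terminal]
16. n14.acc = 11  [terminal]
17. n11.off = 13  [f.acc + 2]
18. n11.fin = "wq"  ["wq"]
19. n9.key = 25  [B.off + a.fin - 1]
20. n9.lim = 1  [a.fin + B.off - 25]
21. n17.ok = 30  [terminal]
22. n18.ok = 19  [terminal]
23. n19.val = 18  [terminal]
24. n16.key = 0  [b₁.ok + h.val - 37]
25. n16.lim = 13  [b₁.ok - 6]
26. n21.fin = 29  [terminal]
27. n22.acc = 24  [terminal]
28. n20.off = 19  [19]
29. n20.fin = "xp"  ["xp"]
30. n15.off = -3  [S.key + B₁.off - 22]
31. n15.fin = "vu"  ["vu"]
32. n8.key = 30  [B.off * 3 + 39]
33. n8.lim = 8  [len(B.fin) + 6]
34. n23.val = true  [terminal]
35. n7.ok = false  [A.key == true]
36. n7.lim = true  [not A.key]
37. n0.key = 29  [S₁.lim * 3 - 52]
38. n0.lim = 30  [S₁.key * 3 + 3]

30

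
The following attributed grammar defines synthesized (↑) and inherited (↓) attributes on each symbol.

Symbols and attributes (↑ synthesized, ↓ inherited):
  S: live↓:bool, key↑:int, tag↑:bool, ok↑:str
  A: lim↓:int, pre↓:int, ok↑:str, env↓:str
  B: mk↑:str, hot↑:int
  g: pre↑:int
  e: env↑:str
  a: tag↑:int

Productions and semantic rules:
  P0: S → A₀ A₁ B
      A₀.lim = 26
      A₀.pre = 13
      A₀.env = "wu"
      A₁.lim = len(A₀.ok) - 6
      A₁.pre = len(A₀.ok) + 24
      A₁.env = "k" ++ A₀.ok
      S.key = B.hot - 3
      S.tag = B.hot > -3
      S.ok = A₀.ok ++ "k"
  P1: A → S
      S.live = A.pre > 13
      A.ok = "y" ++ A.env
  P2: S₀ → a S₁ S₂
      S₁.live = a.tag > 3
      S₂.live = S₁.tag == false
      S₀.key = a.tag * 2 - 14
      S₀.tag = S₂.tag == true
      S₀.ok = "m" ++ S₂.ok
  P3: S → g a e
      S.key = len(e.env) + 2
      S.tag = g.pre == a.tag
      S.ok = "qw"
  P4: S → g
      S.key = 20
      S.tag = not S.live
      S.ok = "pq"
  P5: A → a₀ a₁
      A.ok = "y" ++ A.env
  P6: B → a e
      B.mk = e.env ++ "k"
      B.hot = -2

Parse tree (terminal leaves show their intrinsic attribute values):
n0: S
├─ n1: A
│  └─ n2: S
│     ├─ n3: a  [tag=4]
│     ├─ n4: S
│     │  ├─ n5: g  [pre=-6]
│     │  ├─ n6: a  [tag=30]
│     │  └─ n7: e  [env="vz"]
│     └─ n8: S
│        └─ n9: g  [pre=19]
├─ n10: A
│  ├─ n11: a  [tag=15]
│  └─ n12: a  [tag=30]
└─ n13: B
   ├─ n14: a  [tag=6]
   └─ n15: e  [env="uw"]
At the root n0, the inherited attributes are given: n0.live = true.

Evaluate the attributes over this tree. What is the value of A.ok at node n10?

1. n0.live = true  [given at root]
2. n1.lim = 26  [26]
3. n1.pre = 13  [13]
4. n1.env = "wu"  ["wu"]
5. n2.live = false  [A.pre > 13]
6. n3.tag = 4  [terminal]
7. n4.live = true  [a.tag > 3]
8. n5.pre = -6  [terminal]
9. n6.tag = 30  [terminal]
10. n7.env = "vz"  [terminal]
11. n4.key = 4  [len(e.env) + 2]
12. n4.tag = false  [g.pre == a.tag]
13. n4.ok = "qw"  ["qw"]
14. n8.live = true  [S₁.tag == false]
15. n9.pre = 19  [terminal]
16. n8.key = 20  [20]
17. n8.tag = false  [not S.live]
18. n8.ok = "pq"  ["pq"]
19. n2.key = -6  [a.tag * 2 - 14]
20. n2.tag = false  [S₂.tag == true]
21. n2.ok = "mpq"  ["m" ++ S₂.ok]
22. n1.ok = "ywu"  ["y" ++ A.env]
23. n10.lim = -3  [len(A₀.ok) - 6]
24. n10.pre = 27  [len(A₀.ok) + 24]
25. n10.env = "kywu"  ["k" ++ A₀.ok]
26. n11.tag = 15  [terminal]
27. n12.tag = 30  [terminal]
28. n10.ok = "ykywu"  ["y" ++ A.env]
29. n14.tag = 6  [terminal]
30. n15.env = "uw"  [terminal]
31. n13.mk = "uwk"  [e.env ++ "k"]
32. n13.hot = -2  [-2]
33. n0.key = -5  [B.hot - 3]
34. n0.tag = true  [B.hot > -3]
35. n0.ok = "ywuk"  [A₀.ok ++ "k"]

"ykywu"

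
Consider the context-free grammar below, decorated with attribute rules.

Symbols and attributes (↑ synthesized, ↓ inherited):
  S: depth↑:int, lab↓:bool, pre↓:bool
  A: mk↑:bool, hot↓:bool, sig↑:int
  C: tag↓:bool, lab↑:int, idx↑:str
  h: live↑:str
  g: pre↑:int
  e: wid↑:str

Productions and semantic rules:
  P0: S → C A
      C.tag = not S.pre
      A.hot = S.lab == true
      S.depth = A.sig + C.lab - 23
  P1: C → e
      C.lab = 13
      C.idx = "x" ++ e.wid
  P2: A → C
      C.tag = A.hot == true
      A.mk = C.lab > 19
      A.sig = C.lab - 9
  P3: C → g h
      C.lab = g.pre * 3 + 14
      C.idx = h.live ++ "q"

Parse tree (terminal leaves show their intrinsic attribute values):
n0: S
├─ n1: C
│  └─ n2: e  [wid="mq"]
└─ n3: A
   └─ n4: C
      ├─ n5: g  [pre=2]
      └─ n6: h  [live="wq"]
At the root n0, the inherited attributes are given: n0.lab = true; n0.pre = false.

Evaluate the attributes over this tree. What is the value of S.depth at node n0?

1

1. n0.lab = true  [given at root]
2. n0.pre = false  [given at root]
3. n1.tag = true  [not S.pre]
4. n2.wid = "mq"  [terminal]
5. n1.lab = 13  [13]
6. n1.idx = "xmq"  ["x" ++ e.wid]
7. n3.hot = true  [S.lab == true]
8. n4.tag = true  [A.hot == true]
9. n5.pre = 2  [terminal]
10. n6.live = "wq"  [terminal]
11. n4.lab = 20  [g.pre * 3 + 14]
12. n4.idx = "wqq"  [h.live ++ "q"]
13. n3.mk = true  [C.lab > 19]
14. n3.sig = 11  [C.lab - 9]
15. n0.depth = 1  [A.sig + C.lab - 23]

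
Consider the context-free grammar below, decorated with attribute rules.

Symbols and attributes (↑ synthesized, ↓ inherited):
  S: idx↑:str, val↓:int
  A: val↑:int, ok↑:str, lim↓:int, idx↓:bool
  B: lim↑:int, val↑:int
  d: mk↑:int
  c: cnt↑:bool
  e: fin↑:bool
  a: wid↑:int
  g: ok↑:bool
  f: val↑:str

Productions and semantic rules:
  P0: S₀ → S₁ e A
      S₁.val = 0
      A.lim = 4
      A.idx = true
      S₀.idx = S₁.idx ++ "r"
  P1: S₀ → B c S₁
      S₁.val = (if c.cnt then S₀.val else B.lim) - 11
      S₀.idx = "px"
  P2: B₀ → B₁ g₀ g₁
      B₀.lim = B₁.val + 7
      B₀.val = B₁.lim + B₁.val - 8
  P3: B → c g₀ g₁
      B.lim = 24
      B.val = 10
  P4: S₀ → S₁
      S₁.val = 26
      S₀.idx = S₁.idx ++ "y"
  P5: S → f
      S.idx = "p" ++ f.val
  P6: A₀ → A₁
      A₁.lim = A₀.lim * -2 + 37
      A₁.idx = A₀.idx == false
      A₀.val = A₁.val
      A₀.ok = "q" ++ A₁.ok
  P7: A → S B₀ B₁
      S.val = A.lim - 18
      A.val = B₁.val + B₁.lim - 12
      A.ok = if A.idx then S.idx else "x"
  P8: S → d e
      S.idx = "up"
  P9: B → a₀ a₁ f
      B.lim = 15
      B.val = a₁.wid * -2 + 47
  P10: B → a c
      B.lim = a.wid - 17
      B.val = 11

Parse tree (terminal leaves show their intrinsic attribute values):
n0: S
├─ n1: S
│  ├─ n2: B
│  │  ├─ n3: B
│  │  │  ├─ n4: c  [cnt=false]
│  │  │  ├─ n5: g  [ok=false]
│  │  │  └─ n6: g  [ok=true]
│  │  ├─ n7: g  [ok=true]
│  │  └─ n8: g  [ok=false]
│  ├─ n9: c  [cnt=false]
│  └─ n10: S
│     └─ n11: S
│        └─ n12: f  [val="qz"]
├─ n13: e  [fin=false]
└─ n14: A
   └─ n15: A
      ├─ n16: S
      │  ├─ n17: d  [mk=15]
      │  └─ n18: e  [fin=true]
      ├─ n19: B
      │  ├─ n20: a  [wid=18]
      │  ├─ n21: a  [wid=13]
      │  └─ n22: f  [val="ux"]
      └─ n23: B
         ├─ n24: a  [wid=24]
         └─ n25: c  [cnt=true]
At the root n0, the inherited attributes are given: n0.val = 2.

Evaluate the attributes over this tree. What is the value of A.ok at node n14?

"qx"

1. n0.val = 2  [given at root]
2. n1.val = 0  [0]
3. n4.cnt = false  [terminal]
4. n5.ok = false  [terminal]
5. n6.ok = true  [terminal]
6. n3.lim = 24  [24]
7. n3.val = 10  [10]
8. n7.ok = true  [terminal]
9. n8.ok = false  [terminal]
10. n2.lim = 17  [B₁.val + 7]
11. n2.val = 26  [B₁.lim + B₁.val - 8]
12. n9.cnt = false  [terminal]
13. n10.val = 6  [(if c.cnt then S₀.val else B.lim) - 11]
14. n11.val = 26  [26]
15. n12.val = "qz"  [terminal]
16. n11.idx = "pqz"  ["p" ++ f.val]
17. n10.idx = "pqzy"  [S₁.idx ++ "y"]
18. n1.idx = "px"  ["px"]
19. n13.fin = false  [terminal]
20. n14.lim = 4  [4]
21. n14.idx = true  [true]
22. n15.lim = 29  [A₀.lim * -2 + 37]
23. n15.idx = false  [A₀.idx == false]
24. n16.val = 11  [A.lim - 18]
25. n17.mk = 15  [terminal]
26. n18.fin = true  [terminal]
27. n16.idx = "up"  ["up"]
28. n20.wid = 18  [terminal]
29. n21.wid = 13  [terminal]
30. n22.val = "ux"  [terminal]
31. n19.lim = 15  [15]
32. n19.val = 21  [a₁.wid * -2 + 47]
33. n24.wid = 24  [terminal]
34. n25.cnt = true  [terminal]
35. n23.lim = 7  [a.wid - 17]
36. n23.val = 11  [11]
37. n15.val = 6  [B₁.val + B₁.lim - 12]
38. n15.ok = "x"  [if A.idx then S.idx else "x"]
39. n14.val = 6  [A₁.val]
40. n14.ok = "qx"  ["q" ++ A₁.ok]
41. n0.idx = "pxr"  [S₁.idx ++ "r"]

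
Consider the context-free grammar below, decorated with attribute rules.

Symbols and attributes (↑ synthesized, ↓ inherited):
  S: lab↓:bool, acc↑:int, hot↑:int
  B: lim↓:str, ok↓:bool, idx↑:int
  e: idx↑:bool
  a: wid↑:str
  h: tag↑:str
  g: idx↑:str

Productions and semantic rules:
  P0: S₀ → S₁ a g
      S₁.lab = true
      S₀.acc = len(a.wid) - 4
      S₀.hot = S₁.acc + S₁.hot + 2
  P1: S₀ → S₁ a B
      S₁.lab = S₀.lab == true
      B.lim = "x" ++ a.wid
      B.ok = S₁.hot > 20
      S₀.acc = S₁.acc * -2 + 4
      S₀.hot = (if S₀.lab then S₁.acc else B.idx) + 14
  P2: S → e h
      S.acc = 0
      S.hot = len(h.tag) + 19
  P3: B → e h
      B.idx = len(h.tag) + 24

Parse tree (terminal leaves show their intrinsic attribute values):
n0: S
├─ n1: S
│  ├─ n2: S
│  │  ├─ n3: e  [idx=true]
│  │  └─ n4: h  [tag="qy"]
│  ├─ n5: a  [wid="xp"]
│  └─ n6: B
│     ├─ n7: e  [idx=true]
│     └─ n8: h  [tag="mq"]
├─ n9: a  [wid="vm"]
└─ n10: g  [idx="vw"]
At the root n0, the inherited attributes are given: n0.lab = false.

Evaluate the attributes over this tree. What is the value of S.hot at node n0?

20

1. n0.lab = false  [given at root]
2. n1.lab = true  [true]
3. n2.lab = true  [S₀.lab == true]
4. n3.idx = true  [terminal]
5. n4.tag = "qy"  [terminal]
6. n2.acc = 0  [0]
7. n2.hot = 21  [len(h.tag) + 19]
8. n5.wid = "xp"  [terminal]
9. n6.lim = "xxp"  ["x" ++ a.wid]
10. n6.ok = true  [S₁.hot > 20]
11. n7.idx = true  [terminal]
12. n8.tag = "mq"  [terminal]
13. n6.idx = 26  [len(h.tag) + 24]
14. n1.acc = 4  [S₁.acc * -2 + 4]
15. n1.hot = 14  [(if S₀.lab then S₁.acc else B.idx) + 14]
16. n9.wid = "vm"  [terminal]
17. n10.idx = "vw"  [terminal]
18. n0.acc = -2  [len(a.wid) - 4]
19. n0.hot = 20  [S₁.acc + S₁.hot + 2]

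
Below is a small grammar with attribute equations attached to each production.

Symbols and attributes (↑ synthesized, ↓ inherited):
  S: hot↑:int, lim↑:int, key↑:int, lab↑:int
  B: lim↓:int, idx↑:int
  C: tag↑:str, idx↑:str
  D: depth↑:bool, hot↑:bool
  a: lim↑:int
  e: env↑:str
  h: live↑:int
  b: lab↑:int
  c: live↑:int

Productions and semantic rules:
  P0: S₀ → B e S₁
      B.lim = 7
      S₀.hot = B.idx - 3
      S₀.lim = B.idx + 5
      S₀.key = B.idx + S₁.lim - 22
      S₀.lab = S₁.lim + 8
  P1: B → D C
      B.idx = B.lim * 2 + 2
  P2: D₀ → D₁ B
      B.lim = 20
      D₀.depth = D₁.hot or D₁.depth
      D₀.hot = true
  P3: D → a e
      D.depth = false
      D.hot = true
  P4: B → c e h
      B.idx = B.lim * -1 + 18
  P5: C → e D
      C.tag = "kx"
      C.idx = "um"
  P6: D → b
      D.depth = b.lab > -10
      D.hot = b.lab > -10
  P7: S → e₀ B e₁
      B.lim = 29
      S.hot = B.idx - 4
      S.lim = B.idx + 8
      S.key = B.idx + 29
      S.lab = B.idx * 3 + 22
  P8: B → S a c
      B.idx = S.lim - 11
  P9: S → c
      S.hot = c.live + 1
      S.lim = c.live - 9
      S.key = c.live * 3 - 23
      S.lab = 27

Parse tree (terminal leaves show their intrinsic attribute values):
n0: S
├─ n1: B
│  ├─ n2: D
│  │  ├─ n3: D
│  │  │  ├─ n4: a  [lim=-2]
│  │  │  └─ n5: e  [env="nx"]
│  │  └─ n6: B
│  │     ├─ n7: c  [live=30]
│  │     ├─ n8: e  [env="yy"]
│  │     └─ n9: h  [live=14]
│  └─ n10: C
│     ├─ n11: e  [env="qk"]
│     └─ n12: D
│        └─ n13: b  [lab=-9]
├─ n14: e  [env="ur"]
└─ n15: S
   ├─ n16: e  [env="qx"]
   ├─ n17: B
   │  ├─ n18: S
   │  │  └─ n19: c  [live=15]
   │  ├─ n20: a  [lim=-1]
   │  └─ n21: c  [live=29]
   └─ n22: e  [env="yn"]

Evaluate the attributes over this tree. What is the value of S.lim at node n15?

1. n1.lim = 7  [7]
2. n4.lim = -2  [terminal]
3. n5.env = "nx"  [terminal]
4. n3.depth = false  [false]
5. n3.hot = true  [true]
6. n6.lim = 20  [20]
7. n7.live = 30  [terminal]
8. n8.env = "yy"  [terminal]
9. n9.live = 14  [terminal]
10. n6.idx = -2  [B.lim * -1 + 18]
11. n2.depth = true  [D₁.hot or D₁.depth]
12. n2.hot = true  [true]
13. n11.env = "qk"  [terminal]
14. n13.lab = -9  [terminal]
15. n12.depth = true  [b.lab > -10]
16. n12.hot = true  [b.lab > -10]
17. n10.tag = "kx"  ["kx"]
18. n10.idx = "um"  ["um"]
19. n1.idx = 16  [B.lim * 2 + 2]
20. n14.env = "ur"  [terminal]
21. n16.env = "qx"  [terminal]
22. n17.lim = 29  [29]
23. n19.live = 15  [terminal]
24. n18.hot = 16  [c.live + 1]
25. n18.lim = 6  [c.live - 9]
26. n18.key = 22  [c.live * 3 - 23]
27. n18.lab = 27  [27]
28. n20.lim = -1  [terminal]
29. n21.live = 29  [terminal]
30. n17.idx = -5  [S.lim - 11]
31. n22.env = "yn"  [terminal]
32. n15.hot = -9  [B.idx - 4]
33. n15.lim = 3  [B.idx + 8]
34. n15.key = 24  [B.idx + 29]
35. n15.lab = 7  [B.idx * 3 + 22]
36. n0.hot = 13  [B.idx - 3]
37. n0.lim = 21  [B.idx + 5]
38. n0.key = -3  [B.idx + S₁.lim - 22]
39. n0.lab = 11  [S₁.lim + 8]

3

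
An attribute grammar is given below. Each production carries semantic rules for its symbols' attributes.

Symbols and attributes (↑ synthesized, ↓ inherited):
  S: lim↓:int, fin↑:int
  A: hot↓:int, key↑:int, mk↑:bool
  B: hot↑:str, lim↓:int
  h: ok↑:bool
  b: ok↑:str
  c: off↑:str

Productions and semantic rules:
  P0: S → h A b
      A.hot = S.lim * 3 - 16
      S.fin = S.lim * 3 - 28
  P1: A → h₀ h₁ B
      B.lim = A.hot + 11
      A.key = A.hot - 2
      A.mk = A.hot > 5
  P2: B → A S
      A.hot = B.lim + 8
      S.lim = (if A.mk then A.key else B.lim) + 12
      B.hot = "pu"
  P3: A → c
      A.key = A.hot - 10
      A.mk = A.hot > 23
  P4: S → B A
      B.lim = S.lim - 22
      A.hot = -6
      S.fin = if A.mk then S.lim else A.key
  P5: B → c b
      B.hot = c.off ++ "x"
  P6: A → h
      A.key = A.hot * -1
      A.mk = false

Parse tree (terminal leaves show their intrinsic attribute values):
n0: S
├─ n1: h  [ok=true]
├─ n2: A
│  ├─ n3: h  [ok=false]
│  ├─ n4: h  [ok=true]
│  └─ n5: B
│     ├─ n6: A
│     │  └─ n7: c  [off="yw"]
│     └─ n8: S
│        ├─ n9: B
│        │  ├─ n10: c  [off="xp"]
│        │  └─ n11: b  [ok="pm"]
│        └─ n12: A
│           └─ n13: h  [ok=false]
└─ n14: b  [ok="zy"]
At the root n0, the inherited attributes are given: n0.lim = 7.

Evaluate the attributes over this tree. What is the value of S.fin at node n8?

1. n0.lim = 7  [given at root]
2. n1.ok = true  [terminal]
3. n2.hot = 5  [S.lim * 3 - 16]
4. n3.ok = false  [terminal]
5. n4.ok = true  [terminal]
6. n5.lim = 16  [A.hot + 11]
7. n6.hot = 24  [B.lim + 8]
8. n7.off = "yw"  [terminal]
9. n6.key = 14  [A.hot - 10]
10. n6.mk = true  [A.hot > 23]
11. n8.lim = 26  [(if A.mk then A.key else B.lim) + 12]
12. n9.lim = 4  [S.lim - 22]
13. n10.off = "xp"  [terminal]
14. n11.ok = "pm"  [terminal]
15. n9.hot = "xpx"  [c.off ++ "x"]
16. n12.hot = -6  [-6]
17. n13.ok = false  [terminal]
18. n12.key = 6  [A.hot * -1]
19. n12.mk = false  [false]
20. n8.fin = 6  [if A.mk then S.lim else A.key]
21. n5.hot = "pu"  ["pu"]
22. n2.key = 3  [A.hot - 2]
23. n2.mk = false  [A.hot > 5]
24. n14.ok = "zy"  [terminal]
25. n0.fin = -7  [S.lim * 3 - 28]

6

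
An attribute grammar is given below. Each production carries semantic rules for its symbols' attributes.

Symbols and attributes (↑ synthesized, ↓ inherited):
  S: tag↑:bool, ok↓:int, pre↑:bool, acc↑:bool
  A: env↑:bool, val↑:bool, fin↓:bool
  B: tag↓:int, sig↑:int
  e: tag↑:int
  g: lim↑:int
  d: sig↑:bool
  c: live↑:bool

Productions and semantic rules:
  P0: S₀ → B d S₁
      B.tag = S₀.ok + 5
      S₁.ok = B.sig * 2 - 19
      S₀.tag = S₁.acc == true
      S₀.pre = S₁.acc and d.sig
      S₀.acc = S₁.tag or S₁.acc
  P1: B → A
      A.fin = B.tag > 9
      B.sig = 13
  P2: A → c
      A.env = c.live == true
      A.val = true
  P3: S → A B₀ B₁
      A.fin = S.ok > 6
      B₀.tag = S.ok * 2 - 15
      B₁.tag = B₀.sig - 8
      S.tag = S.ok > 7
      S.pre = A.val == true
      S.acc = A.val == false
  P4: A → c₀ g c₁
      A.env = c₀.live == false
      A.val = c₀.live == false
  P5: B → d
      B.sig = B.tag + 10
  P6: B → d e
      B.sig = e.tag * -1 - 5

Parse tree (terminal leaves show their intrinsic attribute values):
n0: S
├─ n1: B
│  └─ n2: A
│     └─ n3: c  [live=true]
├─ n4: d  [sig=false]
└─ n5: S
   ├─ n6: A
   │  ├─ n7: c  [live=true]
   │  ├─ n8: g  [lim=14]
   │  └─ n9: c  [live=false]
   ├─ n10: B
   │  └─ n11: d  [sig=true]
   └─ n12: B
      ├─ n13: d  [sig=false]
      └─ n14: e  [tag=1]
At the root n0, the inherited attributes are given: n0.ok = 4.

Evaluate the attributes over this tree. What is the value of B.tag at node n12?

1. n0.ok = 4  [given at root]
2. n1.tag = 9  [S₀.ok + 5]
3. n2.fin = false  [B.tag > 9]
4. n3.live = true  [terminal]
5. n2.env = true  [c.live == true]
6. n2.val = true  [true]
7. n1.sig = 13  [13]
8. n4.sig = false  [terminal]
9. n5.ok = 7  [B.sig * 2 - 19]
10. n6.fin = true  [S.ok > 6]
11. n7.live = true  [terminal]
12. n8.lim = 14  [terminal]
13. n9.live = false  [terminal]
14. n6.env = false  [c₀.live == false]
15. n6.val = false  [c₀.live == false]
16. n10.tag = -1  [S.ok * 2 - 15]
17. n11.sig = true  [terminal]
18. n10.sig = 9  [B.tag + 10]
19. n12.tag = 1  [B₀.sig - 8]
20. n13.sig = false  [terminal]
21. n14.tag = 1  [terminal]
22. n12.sig = -6  [e.tag * -1 - 5]
23. n5.tag = false  [S.ok > 7]
24. n5.pre = false  [A.val == true]
25. n5.acc = true  [A.val == false]
26. n0.tag = true  [S₁.acc == true]
27. n0.pre = false  [S₁.acc and d.sig]
28. n0.acc = true  [S₁.tag or S₁.acc]

1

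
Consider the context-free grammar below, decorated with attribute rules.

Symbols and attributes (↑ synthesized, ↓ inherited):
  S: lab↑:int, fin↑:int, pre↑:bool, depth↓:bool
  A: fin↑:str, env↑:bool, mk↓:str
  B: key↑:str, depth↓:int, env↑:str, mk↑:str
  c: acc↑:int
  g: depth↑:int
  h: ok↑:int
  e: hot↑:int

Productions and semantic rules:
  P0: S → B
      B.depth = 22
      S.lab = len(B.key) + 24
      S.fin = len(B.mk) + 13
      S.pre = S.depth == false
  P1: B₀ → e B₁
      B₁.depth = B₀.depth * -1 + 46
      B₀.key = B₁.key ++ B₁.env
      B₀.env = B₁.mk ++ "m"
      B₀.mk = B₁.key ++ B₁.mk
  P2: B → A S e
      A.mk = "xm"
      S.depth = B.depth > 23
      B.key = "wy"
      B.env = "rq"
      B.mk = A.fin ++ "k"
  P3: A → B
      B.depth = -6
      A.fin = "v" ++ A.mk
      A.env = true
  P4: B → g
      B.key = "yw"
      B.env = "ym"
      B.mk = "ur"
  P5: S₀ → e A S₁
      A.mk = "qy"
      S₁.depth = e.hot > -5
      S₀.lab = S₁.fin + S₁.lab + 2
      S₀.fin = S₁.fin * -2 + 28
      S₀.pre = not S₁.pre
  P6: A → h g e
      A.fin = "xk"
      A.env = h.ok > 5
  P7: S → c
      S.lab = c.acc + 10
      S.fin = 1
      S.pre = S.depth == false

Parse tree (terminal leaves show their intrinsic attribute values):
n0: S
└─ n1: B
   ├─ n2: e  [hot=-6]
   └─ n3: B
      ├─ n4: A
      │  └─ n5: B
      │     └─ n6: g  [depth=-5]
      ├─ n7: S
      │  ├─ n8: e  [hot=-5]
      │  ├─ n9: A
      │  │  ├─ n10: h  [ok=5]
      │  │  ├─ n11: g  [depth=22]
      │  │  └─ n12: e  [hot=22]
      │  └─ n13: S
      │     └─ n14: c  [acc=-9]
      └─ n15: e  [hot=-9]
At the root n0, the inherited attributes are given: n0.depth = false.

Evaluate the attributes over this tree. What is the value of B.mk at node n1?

1. n0.depth = false  [given at root]
2. n1.depth = 22  [22]
3. n2.hot = -6  [terminal]
4. n3.depth = 24  [B₀.depth * -1 + 46]
5. n4.mk = "xm"  ["xm"]
6. n5.depth = -6  [-6]
7. n6.depth = -5  [terminal]
8. n5.key = "yw"  ["yw"]
9. n5.env = "ym"  ["ym"]
10. n5.mk = "ur"  ["ur"]
11. n4.fin = "vxm"  ["v" ++ A.mk]
12. n4.env = true  [true]
13. n7.depth = true  [B.depth > 23]
14. n8.hot = -5  [terminal]
15. n9.mk = "qy"  ["qy"]
16. n10.ok = 5  [terminal]
17. n11.depth = 22  [terminal]
18. n12.hot = 22  [terminal]
19. n9.fin = "xk"  ["xk"]
20. n9.env = false  [h.ok > 5]
21. n13.depth = false  [e.hot > -5]
22. n14.acc = -9  [terminal]
23. n13.lab = 1  [c.acc + 10]
24. n13.fin = 1  [1]
25. n13.pre = true  [S.depth == false]
26. n7.lab = 4  [S₁.fin + S₁.lab + 2]
27. n7.fin = 26  [S₁.fin * -2 + 28]
28. n7.pre = false  [not S₁.pre]
29. n15.hot = -9  [terminal]
30. n3.key = "wy"  ["wy"]
31. n3.env = "rq"  ["rq"]
32. n3.mk = "vxmk"  [A.fin ++ "k"]
33. n1.key = "wyrq"  [B₁.key ++ B₁.env]
34. n1.env = "vxmkm"  [B₁.mk ++ "m"]
35. n1.mk = "wyvxmk"  [B₁.key ++ B₁.mk]
36. n0.lab = 28  [len(B.key) + 24]
37. n0.fin = 19  [len(B.mk) + 13]
38. n0.pre = true  [S.depth == false]

"wyvxmk"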